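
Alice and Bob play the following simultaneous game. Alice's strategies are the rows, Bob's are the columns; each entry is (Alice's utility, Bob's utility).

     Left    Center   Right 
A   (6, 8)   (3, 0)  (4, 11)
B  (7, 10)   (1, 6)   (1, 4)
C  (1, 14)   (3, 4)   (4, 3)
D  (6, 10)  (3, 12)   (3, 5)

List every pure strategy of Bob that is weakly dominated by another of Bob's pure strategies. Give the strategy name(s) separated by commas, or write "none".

none

Left is not dominated — it holds its own against Center at A (8>0); Right at B (10>4).
Nothing dominates Center: Left at D (12>10); Right at B (6>4).
Right: no other strategy beats it everywhere (Left at A (11>8); Center at A (11>0)).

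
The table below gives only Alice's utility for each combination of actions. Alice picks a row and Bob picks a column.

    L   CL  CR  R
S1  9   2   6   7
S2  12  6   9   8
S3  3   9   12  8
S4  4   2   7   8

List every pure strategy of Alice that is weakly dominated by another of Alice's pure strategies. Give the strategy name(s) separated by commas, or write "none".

S1, S4

S2 weakly dominates S1 — L: 12>9, CL: 6>2, CR: 9>6, R: 8>7.
S2: no other strategy beats it everywhere (S1 at L (12>9); S3 at L (12>3); S4 at L (12>4)).
Nothing dominates S3: S1 at CL (9>2); S2 at CL (9>6); S4 at CL (9>2).
S4 is weakly dominated by S2 (L: 12>4, CL: 6>2, CR: 9>7, R: 8=8).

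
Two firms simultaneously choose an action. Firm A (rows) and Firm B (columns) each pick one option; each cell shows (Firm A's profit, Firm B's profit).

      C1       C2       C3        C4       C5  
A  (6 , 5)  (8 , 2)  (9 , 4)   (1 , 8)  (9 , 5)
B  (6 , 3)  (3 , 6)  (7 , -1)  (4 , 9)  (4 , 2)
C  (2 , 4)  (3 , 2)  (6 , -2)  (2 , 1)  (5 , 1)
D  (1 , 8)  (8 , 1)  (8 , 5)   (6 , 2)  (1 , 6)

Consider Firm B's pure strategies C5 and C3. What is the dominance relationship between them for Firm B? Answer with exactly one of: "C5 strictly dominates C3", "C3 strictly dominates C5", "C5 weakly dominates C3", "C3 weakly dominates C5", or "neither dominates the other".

Compare C5 to C3 across each choice by Firm A: A: 5>4, B: 2>-1, C: 1>-2, D: 6>5.
Every comparison favours C5, so C5 strictly dominates C3.

C5 strictly dominates C3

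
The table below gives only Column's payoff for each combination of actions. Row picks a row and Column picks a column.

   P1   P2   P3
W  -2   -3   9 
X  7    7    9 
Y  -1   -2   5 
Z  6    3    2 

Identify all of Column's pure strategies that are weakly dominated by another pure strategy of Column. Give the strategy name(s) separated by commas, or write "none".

P2

Nothing dominates P1: P2 at W (-2>-3); P3 at Z (6>2).
P1 weakly dominates P2 — W: -2>-3, X: 7=7, Y: -1>-2, Z: 6>3.
P3: no other strategy beats it everywhere (P1 at W (9>-2); P2 at W (9>-3)).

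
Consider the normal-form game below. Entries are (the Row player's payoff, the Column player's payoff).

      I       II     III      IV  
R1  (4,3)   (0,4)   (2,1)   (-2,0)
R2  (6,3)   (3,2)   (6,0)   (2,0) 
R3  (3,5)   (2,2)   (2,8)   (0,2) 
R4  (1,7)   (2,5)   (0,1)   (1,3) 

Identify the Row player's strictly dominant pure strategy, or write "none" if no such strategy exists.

R2

R2 vs R1: I: 6>4, II: 3>0, III: 6>2, IV: 2>-2.
R2 vs R3: I: 6>3, II: 3>2, III: 6>2, IV: 2>0.
R2 vs R4: I: 6>1, II: 3>2, III: 6>0, IV: 2>1.
R2 strictly beats every other strategy against every opponent action, so it is strictly dominant.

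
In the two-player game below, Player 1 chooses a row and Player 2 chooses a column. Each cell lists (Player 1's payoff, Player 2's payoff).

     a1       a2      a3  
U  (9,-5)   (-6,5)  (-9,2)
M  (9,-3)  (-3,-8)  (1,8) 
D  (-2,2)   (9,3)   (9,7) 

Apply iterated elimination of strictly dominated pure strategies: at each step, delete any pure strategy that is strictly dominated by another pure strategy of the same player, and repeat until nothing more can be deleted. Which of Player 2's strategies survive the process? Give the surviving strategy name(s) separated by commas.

Player 2's strategy a1 is strictly dominated by a3 (U: 2>-5, M: 8>-3, D: 7>2) and is removed.
Row U is eliminated: M beats it against every remaining column (a2: -3>-6, a3: 1>-9).
Player 1's strategy M is strictly dominated by D (a2: 9>-3, a3: 9>1) and is removed.
Column a2 is eliminated: a3 beats it against every remaining row (D: 7>3).
Among the remaining strategies, none is strictly dominated by another pure strategy of the same player, so the elimination stops.
Surviving strategies — Player 1: {D}; Player 2: {a3}.

a3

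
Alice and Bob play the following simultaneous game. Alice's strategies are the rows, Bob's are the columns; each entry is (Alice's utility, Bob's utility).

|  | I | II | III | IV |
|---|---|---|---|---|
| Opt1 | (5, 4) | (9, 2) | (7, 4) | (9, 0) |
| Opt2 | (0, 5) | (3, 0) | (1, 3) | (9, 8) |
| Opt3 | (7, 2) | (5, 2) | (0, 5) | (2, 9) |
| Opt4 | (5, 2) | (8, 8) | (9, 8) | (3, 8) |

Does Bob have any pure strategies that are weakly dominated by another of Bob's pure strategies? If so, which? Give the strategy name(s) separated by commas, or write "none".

II

I: no other strategy beats it everywhere (II at Opt1 (4>2); III at Opt2 (5>3); IV at Opt1 (4>0)).
III weakly dominates II — Opt1: 4>2, Opt2: 3>0, Opt3: 5>2, Opt4: 8=8.
III: no other strategy beats it everywhere (I at Opt3 (5>2); II at Opt1 (4>2); IV at Opt1 (4>0)).
Nothing dominates IV: I at Opt2 (8>5); II at Opt2 (8>0); III at Opt2 (8>3).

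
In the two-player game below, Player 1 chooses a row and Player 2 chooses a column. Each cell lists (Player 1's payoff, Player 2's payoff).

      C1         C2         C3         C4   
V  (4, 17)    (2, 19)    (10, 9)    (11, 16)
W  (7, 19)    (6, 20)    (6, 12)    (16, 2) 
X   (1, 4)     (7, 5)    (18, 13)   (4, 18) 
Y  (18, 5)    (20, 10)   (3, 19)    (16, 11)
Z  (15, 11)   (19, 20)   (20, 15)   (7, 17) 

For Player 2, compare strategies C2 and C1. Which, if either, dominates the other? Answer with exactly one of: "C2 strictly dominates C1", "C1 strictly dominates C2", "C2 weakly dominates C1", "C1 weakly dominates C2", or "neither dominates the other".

C2's payoffs vs C1's, by Player 1's action — V: 19>17, W: 20>19, X: 5>4, Y: 10>5, Z: 20>11.
C2 gives a strictly higher payoff against each opponent action, so C2 strictly dominates C1.

C2 strictly dominates C1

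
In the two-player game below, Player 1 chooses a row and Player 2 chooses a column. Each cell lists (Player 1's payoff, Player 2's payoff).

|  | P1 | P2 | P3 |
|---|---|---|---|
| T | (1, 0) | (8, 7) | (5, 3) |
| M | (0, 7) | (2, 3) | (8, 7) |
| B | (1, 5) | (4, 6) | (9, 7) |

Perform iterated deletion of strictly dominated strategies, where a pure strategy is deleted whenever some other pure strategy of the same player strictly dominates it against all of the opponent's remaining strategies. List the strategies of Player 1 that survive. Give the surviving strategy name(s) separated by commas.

Row M is eliminated: B beats it against every remaining column (P1: 1>0, P2: 4>2, P3: 9>8).
For Player 2, P2 strictly dominates P1 on the remaining rows (T: 7>0, B: 6>5); eliminate P1.
Among the remaining strategies, none is strictly dominated by another pure strategy of the same player, so the elimination stops.
Surviving strategies — Player 1: {T, B}; Player 2: {P2, P3}.

T, B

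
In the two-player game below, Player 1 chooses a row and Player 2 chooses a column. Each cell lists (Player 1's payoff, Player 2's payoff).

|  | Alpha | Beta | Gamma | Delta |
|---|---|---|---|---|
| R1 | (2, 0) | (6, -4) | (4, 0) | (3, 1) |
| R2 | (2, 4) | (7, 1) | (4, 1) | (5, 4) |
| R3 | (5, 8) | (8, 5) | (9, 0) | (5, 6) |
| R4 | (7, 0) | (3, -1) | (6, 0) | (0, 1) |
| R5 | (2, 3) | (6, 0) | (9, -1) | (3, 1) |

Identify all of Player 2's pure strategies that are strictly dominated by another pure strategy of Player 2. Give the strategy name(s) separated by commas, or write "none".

Beta, Gamma

Nothing dominates Alpha: Beta at R1 (0>-4); Gamma at R1 (0=0); Delta at R2 (4=4).
Beta: dominated, since Alpha does at least as well everywhere (R1: 0>-4, R2: 4>1, R3: 8>5, R4: 0>-1, R5: 3>0).
Gamma is strictly dominated by Delta (R1: 1>0, R2: 4>1, R3: 6>0, R4: 1>0, R5: 1>-1).
Delta is not dominated — it holds its own against Alpha at R1 (1>0); Beta at R1 (1>-4); Gamma at R1 (1>0).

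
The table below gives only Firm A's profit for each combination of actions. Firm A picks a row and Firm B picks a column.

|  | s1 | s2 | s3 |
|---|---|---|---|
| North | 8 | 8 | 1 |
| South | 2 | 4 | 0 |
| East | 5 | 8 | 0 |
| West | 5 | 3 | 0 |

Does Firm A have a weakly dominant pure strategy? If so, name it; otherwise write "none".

North

North vs South: s1: 8>2, s2: 8>4, s3: 1>0.
North vs East: s1: 8>5, s2: 8=8, s3: 1>0.
North vs West: s1: 8>5, s2: 8>3, s3: 1>0.
North is at least as good as every other strategy against every opponent action, so it is weakly dominant.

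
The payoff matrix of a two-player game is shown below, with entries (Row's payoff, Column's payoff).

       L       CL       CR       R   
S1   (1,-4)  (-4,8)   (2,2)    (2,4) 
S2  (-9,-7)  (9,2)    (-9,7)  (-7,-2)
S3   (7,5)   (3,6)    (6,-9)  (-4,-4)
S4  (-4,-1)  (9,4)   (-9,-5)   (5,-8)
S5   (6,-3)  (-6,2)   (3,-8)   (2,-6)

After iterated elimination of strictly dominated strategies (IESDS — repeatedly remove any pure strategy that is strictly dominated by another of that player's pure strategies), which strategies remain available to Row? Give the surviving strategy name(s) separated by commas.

Column's strategy L is strictly dominated by CL (S1: 8>-4, S2: 2>-7, S3: 6>5, S4: 4>-1, S5: 2>-3) and is removed.
Column R is eliminated: CL beats it against every remaining row (S1: 8>4, S2: 2>-2, S3: 6>-4, S4: 4>-8, S5: 2>-6).
Row S1 is eliminated: S3 beats it against every remaining column (CL: 3>-4, CR: 6>2).
For Row, S3 strictly dominates S5 on the remaining columns (CL: 3>-6, CR: 6>3); eliminate S5.
Among the remaining strategies, none is strictly dominated by another pure strategy of the same player, so the elimination stops.
Surviving strategies — Row: {S2, S3, S4}; Column: {CL, CR}.

S2, S3, S4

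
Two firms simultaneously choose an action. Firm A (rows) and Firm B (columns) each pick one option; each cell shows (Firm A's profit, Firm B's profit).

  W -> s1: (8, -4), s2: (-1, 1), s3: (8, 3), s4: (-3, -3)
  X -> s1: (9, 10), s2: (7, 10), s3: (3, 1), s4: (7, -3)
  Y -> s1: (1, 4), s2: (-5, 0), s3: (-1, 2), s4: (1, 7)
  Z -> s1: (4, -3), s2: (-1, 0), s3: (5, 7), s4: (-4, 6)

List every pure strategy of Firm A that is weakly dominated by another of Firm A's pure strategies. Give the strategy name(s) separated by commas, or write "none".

Nothing dominates W: X at s3 (8>3); Y at s1 (8>1); Z at s1 (8>4).
X: no other strategy beats it everywhere (W at s1 (9>8); Y at s1 (9>1); Z at s1 (9>4)).
Y: dominated, since X does at least as well everywhere (s1: 9>1, s2: 7>-5, s3: 3>-1, s4: 7>1).
W weakly dominates Z — s1: 8>4, s2: -1=-1, s3: 8>5, s4: -3>-4.

Y, Z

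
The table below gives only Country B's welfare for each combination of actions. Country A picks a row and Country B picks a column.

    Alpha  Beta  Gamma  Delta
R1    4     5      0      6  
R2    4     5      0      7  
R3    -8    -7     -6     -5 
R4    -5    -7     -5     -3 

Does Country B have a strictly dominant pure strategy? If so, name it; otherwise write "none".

Delta

Delta vs Alpha: R1: 6>4, R2: 7>4, R3: -5>-8, R4: -3>-5.
Delta vs Beta: R1: 6>5, R2: 7>5, R3: -5>-7, R4: -3>-7.
Delta vs Gamma: R1: 6>0, R2: 7>0, R3: -5>-6, R4: -3>-5.
Delta strictly beats every other strategy against every opponent action, so it is strictly dominant.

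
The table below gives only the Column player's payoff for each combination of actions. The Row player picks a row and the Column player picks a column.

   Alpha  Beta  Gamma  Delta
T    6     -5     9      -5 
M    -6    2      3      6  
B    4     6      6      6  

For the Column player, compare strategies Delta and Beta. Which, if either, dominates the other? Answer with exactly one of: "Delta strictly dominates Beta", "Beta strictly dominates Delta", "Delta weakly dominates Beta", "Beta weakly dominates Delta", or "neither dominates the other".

Compare Delta to Beta across each choice by the Row player: T: -5=-5, M: 6>2, B: 6=6.
Delta is at least as good everywhere and strictly better somewhere (tied only at T, B), so Delta weakly but not strictly dominates Beta.

Delta weakly dominates Beta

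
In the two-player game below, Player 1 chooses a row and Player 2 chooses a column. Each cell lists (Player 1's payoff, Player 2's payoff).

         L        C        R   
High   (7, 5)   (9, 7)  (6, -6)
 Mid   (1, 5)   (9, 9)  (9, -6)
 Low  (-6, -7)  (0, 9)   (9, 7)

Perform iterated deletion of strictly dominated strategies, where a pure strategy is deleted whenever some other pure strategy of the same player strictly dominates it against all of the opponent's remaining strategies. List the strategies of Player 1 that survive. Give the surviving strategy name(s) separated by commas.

For Player 2, C strictly dominates L on the remaining rows (High: 7>5, Mid: 9>5, Low: 9>-7); eliminate L.
Player 2's strategy R is strictly dominated by C (High: 7>-6, Mid: 9>-6, Low: 9>7) and is removed.
For Player 1, High strictly dominates Low on the remaining columns (C: 9>0); eliminate Low.
Among the remaining strategies, none is strictly dominated by another pure strategy of the same player, so the elimination stops.
Surviving strategies — Player 1: {High, Mid}; Player 2: {C}.

High, Mid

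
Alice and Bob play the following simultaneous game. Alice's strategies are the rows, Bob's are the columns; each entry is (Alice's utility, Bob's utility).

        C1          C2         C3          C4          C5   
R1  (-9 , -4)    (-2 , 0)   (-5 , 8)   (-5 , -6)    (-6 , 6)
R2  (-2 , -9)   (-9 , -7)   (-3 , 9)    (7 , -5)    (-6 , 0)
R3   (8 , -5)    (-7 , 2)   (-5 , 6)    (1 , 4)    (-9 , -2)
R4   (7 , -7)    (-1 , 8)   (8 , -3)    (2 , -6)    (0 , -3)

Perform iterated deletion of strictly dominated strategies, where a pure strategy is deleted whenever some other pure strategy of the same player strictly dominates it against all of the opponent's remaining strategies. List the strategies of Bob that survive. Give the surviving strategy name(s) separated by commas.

For Alice, R4 strictly dominates R1 on the remaining columns (C1: 7>-9, C2: -1>-2, C3: 8>-5, C4: 2>-5, C5: 0>-6); eliminate R1.
Column C1 is eliminated: C2 beats it against every remaining row (R2: -7>-9, R3: 2>-5, R4: 8>-7).
Alice's strategy R3 is strictly dominated by R4 (C2: -1>-7, C3: 8>-5, C4: 2>1, C5: 0>-9) and is removed.
For Bob, C3 strictly dominates C4 on the remaining rows (R2: 9>-5, R4: -3>-6); eliminate C4.
Row R2 is eliminated: R4 beats it against every remaining column (C2: -1>-9, C3: 8>-3, C5: 0>-6).
Column C3 is eliminated: C2 beats it against every remaining row (R4: 8>-3).
Column C5 is eliminated: C2 beats it against every remaining row (R4: 8>-3).
Among the remaining strategies, none is strictly dominated by another pure strategy of the same player, so the elimination stops.
Surviving strategies — Alice: {R4}; Bob: {C2}.

C2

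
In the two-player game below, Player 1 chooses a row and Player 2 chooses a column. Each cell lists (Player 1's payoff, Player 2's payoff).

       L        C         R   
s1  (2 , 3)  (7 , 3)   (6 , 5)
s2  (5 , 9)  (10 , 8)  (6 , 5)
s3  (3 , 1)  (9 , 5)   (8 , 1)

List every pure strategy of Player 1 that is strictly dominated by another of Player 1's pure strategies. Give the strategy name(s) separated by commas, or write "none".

s1 is strictly dominated by s3 (L: 3>2, C: 9>7, R: 8>6).
s2 is not dominated — it holds its own against s1 at L (5>2); s3 at L (5>3).
s3: no other strategy beats it everywhere (s1 at L (3>2); s2 at R (8>6)).

s1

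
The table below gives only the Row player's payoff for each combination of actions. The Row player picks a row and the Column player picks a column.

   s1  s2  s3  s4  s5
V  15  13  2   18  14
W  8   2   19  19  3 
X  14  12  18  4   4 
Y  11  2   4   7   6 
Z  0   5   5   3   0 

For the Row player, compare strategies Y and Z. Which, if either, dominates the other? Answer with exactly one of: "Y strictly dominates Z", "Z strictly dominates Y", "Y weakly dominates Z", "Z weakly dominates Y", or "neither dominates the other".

neither dominates the other

Y's payoffs vs Z's, by the Column player's action — s1: 11>0, s2: 2<5, s3: 4<5, s4: 7>3, s5: 6>0.
Y does better at s1, s4, s5 but worse at s2, s3; neither strategy dominates the other.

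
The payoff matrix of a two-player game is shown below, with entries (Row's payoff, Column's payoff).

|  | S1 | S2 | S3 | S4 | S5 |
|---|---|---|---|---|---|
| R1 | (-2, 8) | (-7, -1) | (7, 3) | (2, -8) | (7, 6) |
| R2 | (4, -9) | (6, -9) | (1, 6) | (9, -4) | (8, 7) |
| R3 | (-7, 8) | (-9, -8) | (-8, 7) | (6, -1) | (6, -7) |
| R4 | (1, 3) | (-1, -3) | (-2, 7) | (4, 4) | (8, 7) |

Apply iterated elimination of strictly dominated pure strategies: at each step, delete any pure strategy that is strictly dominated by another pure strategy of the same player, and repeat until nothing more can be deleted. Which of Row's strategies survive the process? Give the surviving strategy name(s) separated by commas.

Row's strategy R3 is strictly dominated by R2 (S1: 4>-7, S2: 6>-9, S3: 1>-8, S4: 9>6, S5: 8>6) and is removed.
Column S2 is eliminated: S3 beats it against every remaining row (R1: 3>-1, R2: 6>-9, R4: 7>-3).
Column's strategy S4 is strictly dominated by S3 (R1: 3>-8, R2: 6>-4, R4: 7>4) and is removed.
Among the remaining strategies, none is strictly dominated by another pure strategy of the same player, so the elimination stops.
Surviving strategies — Row: {R1, R2, R4}; Column: {S1, S3, S5}.

R1, R2, R4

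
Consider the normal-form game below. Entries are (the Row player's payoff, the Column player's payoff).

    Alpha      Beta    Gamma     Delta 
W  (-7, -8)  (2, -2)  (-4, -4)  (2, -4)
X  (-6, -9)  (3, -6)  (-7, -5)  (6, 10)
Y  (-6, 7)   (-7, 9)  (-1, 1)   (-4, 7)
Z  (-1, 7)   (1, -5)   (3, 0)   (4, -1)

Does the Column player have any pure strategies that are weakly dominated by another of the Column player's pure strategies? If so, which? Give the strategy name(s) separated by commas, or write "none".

none

Alpha is not dominated — it holds its own against Beta at Z (7>-5); Gamma at Y (7>1); Delta at Z (7>-1).
Beta: no other strategy beats it everywhere (Alpha at W (-2>-8); Gamma at W (-2>-4); Delta at W (-2>-4)).
Gamma is not dominated — it holds its own against Alpha at W (-4>-8); Beta at X (-5>-6); Delta at Z (0>-1).
Delta is not dominated — it holds its own against Alpha at W (-4>-8); Beta at X (10>-6); Gamma at X (10>-5).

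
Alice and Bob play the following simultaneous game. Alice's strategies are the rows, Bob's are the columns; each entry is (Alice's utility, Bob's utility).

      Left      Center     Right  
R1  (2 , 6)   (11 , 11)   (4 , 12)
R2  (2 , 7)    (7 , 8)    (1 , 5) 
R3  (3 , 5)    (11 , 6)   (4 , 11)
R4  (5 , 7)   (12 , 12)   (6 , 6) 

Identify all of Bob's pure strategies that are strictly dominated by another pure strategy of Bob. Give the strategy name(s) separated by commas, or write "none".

Center strictly dominates Left — R1: 11>6, R2: 8>7, R3: 6>5, R4: 12>7.
Center is not dominated — it holds its own against Left at R1 (11>6); Right at R2 (8>5).
Right is not dominated — it holds its own against Left at R1 (12>6); Center at R1 (12>11).

Left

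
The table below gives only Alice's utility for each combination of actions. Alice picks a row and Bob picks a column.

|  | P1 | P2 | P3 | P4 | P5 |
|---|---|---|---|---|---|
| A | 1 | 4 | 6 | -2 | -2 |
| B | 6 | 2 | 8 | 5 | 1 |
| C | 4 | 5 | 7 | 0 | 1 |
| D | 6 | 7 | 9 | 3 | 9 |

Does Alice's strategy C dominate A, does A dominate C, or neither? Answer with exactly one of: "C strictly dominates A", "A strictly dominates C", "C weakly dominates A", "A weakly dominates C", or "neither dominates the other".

C strictly dominates A

C's payoffs vs A's, by Bob's action — P1: 4>1, P2: 5>4, P3: 7>6, P4: 0>-2, P5: 1>-2.
Every comparison favours C, so C strictly dominates A.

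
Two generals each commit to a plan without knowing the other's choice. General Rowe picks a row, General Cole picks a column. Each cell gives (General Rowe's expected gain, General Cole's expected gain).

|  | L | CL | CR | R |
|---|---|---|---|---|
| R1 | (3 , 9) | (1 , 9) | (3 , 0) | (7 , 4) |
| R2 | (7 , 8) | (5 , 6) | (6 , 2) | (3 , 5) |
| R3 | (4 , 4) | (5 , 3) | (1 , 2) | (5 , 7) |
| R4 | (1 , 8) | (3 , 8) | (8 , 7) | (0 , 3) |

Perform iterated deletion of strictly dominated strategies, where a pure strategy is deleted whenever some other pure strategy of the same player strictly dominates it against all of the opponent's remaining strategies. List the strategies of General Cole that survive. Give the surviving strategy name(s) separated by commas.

For General Cole, L strictly dominates CR on the remaining rows (R1: 9>0, R2: 8>2, R3: 4>2, R4: 8>7); eliminate CR.
General Rowe's strategy R4 is strictly dominated by R2 (L: 7>1, CL: 5>3, R: 3>0) and is removed.
Among the remaining strategies, none is strictly dominated by another pure strategy of the same player, so the elimination stops.
Surviving strategies — General Rowe: {R1, R2, R3}; General Cole: {L, CL, R}.

L, CL, R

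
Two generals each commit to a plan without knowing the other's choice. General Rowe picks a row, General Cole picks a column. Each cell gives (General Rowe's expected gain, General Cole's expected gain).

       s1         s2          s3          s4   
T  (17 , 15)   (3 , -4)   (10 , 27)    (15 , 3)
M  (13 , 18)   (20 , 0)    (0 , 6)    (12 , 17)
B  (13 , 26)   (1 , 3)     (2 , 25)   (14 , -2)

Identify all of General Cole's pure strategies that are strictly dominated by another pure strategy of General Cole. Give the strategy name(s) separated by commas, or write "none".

s2, s4

Nothing dominates s1: s2 at T (15>-4); s3 at M (18>6); s4 at T (15>3).
s2: dominated, since s1 does at least as well everywhere (T: 15>-4, M: 18>0, B: 26>3).
s3: no other strategy beats it everywhere (s1 at T (27>15); s2 at T (27>-4); s4 at T (27>3)).
s4 is strictly dominated by s1 (T: 15>3, M: 18>17, B: 26>-2).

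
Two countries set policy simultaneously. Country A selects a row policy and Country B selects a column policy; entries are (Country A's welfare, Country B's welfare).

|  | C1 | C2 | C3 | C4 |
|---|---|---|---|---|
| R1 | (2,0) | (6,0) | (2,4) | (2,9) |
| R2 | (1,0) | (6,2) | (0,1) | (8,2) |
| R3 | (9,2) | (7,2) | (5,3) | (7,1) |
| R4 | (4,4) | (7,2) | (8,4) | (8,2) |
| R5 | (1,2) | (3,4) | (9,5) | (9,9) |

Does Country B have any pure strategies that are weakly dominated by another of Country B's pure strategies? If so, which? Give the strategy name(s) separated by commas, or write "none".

C1 is weakly dominated by C3 (R1: 4>0, R2: 1>0, R3: 3>2, R4: 4=4, R5: 5>2).
C2 is not dominated — it holds its own against C1 at R2 (2>0); C3 at R2 (2>1); C4 at R3 (2>1).
C3 is not dominated — it holds its own against C1 at R1 (4>0); C2 at R1 (4>0); C4 at R3 (3>1).
C4: no other strategy beats it everywhere (C1 at R1 (9>0); C2 at R1 (9>0); C3 at R1 (9>4)).

C1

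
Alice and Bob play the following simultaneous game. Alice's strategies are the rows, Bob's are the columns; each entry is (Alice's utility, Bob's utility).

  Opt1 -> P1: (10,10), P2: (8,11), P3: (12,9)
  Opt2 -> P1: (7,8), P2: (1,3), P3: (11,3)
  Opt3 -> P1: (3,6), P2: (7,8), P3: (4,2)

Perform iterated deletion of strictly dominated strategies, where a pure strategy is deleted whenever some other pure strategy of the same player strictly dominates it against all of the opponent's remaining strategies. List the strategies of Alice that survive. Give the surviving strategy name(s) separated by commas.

Row Opt2 is eliminated: Opt1 beats it against every remaining column (P1: 10>7, P2: 8>1, P3: 12>11).
Row Opt3 is eliminated: Opt1 beats it against every remaining column (P1: 10>3, P2: 8>7, P3: 12>4).
Bob's strategy P1 is strictly dominated by P2 (Opt1: 11>10) and is removed.
Bob's strategy P3 is strictly dominated by P2 (Opt1: 11>9) and is removed.
Among the remaining strategies, none is strictly dominated by another pure strategy of the same player, so the elimination stops.
Surviving strategies — Alice: {Opt1}; Bob: {P2}.

Opt1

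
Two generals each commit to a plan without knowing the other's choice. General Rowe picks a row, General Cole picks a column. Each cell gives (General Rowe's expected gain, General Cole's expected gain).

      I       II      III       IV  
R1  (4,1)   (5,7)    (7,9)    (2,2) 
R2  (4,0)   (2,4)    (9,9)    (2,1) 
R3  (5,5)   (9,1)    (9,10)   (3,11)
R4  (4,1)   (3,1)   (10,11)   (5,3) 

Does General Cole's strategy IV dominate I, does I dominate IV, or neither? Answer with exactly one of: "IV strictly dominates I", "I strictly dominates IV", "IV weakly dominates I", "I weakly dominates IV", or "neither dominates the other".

IV's payoffs vs I's, by General Rowe's action — R1: 2>1, R2: 1>0, R3: 11>5, R4: 3>1.
Every comparison favours IV, so IV strictly dominates I.

IV strictly dominates I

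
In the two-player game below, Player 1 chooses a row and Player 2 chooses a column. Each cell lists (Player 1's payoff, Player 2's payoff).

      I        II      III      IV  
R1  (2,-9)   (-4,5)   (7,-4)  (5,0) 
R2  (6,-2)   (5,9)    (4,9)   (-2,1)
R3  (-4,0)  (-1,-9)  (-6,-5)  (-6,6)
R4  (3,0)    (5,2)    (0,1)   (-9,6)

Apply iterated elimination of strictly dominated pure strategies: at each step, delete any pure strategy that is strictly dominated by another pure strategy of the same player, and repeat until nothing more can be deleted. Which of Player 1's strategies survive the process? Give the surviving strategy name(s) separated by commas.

Row R3 is eliminated: R2 beats it against every remaining column (I: 6>-4, II: 5>-1, III: 4>-6, IV: -2>-6).
For Player 2, II strictly dominates I on the remaining rows (R1: 5>-9, R2: 9>-2, R4: 2>0); eliminate I.
Among the remaining strategies, none is strictly dominated by another pure strategy of the same player, so the elimination stops.
Surviving strategies — Player 1: {R1, R2, R4}; Player 2: {II, III, IV}.

R1, R2, R4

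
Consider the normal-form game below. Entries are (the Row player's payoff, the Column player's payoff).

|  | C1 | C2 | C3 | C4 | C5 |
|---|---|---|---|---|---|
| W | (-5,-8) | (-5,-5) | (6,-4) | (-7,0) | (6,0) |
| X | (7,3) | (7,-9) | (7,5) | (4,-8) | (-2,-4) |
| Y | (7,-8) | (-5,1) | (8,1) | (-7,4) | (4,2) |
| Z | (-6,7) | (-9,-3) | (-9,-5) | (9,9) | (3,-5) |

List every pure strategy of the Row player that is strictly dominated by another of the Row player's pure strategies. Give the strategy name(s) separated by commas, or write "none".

W: no other strategy beats it everywhere (X at C5 (6>-2); Y at C2 (-5=-5); Z at C1 (-5>-6)).
X is not dominated — it holds its own against W at C1 (7>-5); Y at C1 (7=7); Z at C1 (7>-6).
Nothing dominates Y: W at C1 (7>-5); X at C1 (7=7); Z at C1 (7>-6).
Z is not dominated — it holds its own against W at C4 (9>-7); X at C4 (9>4); Y at C4 (9>-7).

none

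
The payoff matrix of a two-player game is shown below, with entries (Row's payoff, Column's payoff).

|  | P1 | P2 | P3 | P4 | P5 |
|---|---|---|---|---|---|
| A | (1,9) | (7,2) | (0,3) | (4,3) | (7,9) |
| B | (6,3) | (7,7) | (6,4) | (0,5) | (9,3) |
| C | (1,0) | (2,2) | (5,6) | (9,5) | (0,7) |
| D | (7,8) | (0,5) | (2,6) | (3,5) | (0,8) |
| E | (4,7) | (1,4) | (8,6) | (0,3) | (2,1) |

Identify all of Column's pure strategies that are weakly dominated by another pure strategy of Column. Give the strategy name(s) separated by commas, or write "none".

none

P1: no other strategy beats it everywhere (P2 at A (9>2); P3 at A (9>3); P4 at A (9>3); P5 at E (7>1)).
P2: no other strategy beats it everywhere (P1 at B (7>3); P3 at B (7>4); P4 at B (7>5); P5 at B (7>3)).
Nothing dominates P3: P1 at B (4>3); P2 at A (3>2); P4 at C (6>5); P5 at B (4>3).
P4: no other strategy beats it everywhere (P1 at B (5>3); P2 at A (3>2); P3 at B (5>4); P5 at B (5>3)).
P5: no other strategy beats it everywhere (P1 at C (7>0); P2 at A (9>2); P3 at A (9>3); P4 at A (9>3)).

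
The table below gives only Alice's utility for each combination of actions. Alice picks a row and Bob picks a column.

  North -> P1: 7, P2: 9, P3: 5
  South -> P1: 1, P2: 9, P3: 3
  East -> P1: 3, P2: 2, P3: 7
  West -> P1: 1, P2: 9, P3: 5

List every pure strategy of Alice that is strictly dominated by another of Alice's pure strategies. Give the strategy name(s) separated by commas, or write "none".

North: no other strategy beats it everywhere (South at P1 (7>1); East at P1 (7>3); West at P1 (7>1)).
South: no other strategy beats it everywhere (North at P2 (9=9); East at P2 (9>2); West at P1 (1=1)).
East: no other strategy beats it everywhere (North at P3 (7>5); South at P1 (3>1); West at P1 (3>1)).
Nothing dominates West: North at P2 (9=9); South at P1 (1=1); East at P2 (9>2).

none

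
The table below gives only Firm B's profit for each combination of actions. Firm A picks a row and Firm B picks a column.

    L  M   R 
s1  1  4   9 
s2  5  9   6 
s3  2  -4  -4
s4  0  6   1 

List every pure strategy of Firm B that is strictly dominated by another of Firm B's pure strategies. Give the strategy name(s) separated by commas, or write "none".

L is not dominated — it holds its own against M at s3 (2>-4); R at s3 (2>-4).
Nothing dominates M: L at s1 (4>1); R at s2 (9>6).
R: no other strategy beats it everywhere (L at s1 (9>1); M at s1 (9>4)).

none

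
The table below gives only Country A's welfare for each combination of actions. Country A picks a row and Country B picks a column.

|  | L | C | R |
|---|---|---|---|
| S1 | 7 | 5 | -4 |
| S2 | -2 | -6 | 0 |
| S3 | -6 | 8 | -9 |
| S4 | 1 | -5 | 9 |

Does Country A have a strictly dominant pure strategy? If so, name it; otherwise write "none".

none

S1 fails to dominate S2 at R (-4<0).
S2 fails to dominate S1 at L (-2<7).
S3 fails to dominate S1 at L (-6<7).
S4 fails to dominate S1 at L (1<7).
No single strategy dominates all the others.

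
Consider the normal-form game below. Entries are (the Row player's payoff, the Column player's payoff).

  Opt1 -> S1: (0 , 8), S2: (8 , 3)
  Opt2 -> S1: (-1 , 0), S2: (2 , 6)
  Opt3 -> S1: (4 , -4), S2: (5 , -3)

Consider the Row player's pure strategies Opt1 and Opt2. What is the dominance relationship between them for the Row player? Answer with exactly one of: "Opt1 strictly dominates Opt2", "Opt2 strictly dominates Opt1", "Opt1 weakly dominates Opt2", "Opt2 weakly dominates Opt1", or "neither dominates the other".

Opt1's payoffs vs Opt2's, by the Column player's action — S1: 0>-1, S2: 8>2.
Every comparison favours Opt1, so Opt1 strictly dominates Opt2.

Opt1 strictly dominates Opt2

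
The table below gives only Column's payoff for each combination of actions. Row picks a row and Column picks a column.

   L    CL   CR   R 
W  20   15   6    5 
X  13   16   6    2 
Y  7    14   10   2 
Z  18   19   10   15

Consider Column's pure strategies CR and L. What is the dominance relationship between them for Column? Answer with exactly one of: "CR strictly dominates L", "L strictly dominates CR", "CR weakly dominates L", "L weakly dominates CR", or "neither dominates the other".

CR's payoffs vs L's, by Row's action — W: 6<20, X: 6<13, Y: 10>7, Z: 10<18.
CR does better at Y but worse at W, X, Z; neither strategy dominates the other.

neither dominates the other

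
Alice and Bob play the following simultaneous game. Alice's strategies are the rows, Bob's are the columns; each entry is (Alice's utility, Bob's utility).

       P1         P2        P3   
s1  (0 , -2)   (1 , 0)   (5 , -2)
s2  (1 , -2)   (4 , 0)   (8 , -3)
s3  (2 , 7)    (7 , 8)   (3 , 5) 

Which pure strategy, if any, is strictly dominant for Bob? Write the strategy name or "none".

P2

P2 vs P1: s1: 0>-2, s2: 0>-2, s3: 8>7.
P2 vs P3: s1: 0>-2, s2: 0>-3, s3: 8>5.
P2 strictly beats every other strategy against every opponent action, so it is strictly dominant.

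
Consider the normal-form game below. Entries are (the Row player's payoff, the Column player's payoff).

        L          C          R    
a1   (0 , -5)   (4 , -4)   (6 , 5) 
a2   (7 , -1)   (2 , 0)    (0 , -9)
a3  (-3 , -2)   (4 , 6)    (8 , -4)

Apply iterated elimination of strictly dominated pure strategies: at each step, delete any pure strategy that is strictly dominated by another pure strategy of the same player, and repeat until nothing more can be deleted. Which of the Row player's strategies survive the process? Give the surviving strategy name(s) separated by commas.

a1, a3

The Column player's strategy L is strictly dominated by C (a1: -4>-5, a2: 0>-1, a3: 6>-2) and is removed.
For the Row player, a1 strictly dominates a2 on the remaining columns (C: 4>2, R: 6>0); eliminate a2.
Among the remaining strategies, none is strictly dominated by another pure strategy of the same player, so the elimination stops.
Surviving strategies — the Row player: {a1, a3}; the Column player: {C, R}.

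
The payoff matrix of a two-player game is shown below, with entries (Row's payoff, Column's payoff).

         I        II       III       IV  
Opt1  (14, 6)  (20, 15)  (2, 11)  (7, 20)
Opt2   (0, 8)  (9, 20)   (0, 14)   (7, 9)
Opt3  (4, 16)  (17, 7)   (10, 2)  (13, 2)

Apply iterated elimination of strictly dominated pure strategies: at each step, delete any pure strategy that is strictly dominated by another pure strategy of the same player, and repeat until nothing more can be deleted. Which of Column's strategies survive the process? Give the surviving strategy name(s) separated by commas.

I, II, IV

Row's strategy Opt2 is strictly dominated by Opt3 (I: 4>0, II: 17>9, III: 10>0, IV: 13>7) and is removed.
Column's strategy III is strictly dominated by II (Opt1: 15>11, Opt3: 7>2) and is removed.
Among the remaining strategies, none is strictly dominated by another pure strategy of the same player, so the elimination stops.
Surviving strategies — Row: {Opt1, Opt3}; Column: {I, II, IV}.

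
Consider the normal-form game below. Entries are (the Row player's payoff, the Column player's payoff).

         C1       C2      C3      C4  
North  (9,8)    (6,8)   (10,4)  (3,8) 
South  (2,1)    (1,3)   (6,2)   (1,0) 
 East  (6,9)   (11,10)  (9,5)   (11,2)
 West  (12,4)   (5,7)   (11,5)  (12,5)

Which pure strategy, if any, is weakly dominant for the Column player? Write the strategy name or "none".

C2 vs C1: North: 8=8, South: 3>1, East: 10>9, West: 7>4.
C2 vs C3: North: 8>4, South: 3>2, East: 10>5, West: 7>5.
C2 vs C4: North: 8=8, South: 3>0, East: 10>2, West: 7>5.
C2 is at least as good as every other strategy against every opponent action, so it is weakly dominant.

C2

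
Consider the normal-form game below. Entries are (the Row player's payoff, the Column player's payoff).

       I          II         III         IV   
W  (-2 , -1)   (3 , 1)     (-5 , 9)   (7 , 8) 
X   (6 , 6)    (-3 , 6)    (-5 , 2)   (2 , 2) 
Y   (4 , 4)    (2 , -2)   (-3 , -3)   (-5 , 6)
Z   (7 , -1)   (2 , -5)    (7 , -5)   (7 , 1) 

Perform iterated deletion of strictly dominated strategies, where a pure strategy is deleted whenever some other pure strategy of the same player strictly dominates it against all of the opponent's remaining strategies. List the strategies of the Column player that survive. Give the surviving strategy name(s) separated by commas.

The Row player's strategy X is strictly dominated by Z (I: 7>6, II: 2>-3, III: 7>-5, IV: 7>2) and is removed.
For the Column player, IV strictly dominates I on the remaining rows (W: 8>-1, Y: 6>4, Z: 1>-1); eliminate I.
The Column player's strategy II is strictly dominated by IV (W: 8>1, Y: 6>-2, Z: 1>-5) and is removed.
The Row player's strategy Y is strictly dominated by Z (III: 7>-3, IV: 7>-5) and is removed.
Among the remaining strategies, none is strictly dominated by another pure strategy of the same player, so the elimination stops.
Surviving strategies — the Row player: {W, Z}; the Column player: {III, IV}.

III, IV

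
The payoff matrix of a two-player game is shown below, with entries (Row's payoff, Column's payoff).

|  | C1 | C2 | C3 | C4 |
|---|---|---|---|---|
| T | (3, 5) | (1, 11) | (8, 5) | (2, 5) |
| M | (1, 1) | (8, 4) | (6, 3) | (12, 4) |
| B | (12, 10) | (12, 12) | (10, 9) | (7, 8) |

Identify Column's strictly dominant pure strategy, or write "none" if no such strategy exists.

none

C1 fails to dominate C2 at T (5<11).
C2 fails to dominate C4 at M (4=4).
C3 fails to dominate C1 at T (5=5).
C4 fails to dominate C1 at T (5=5).
No single strategy dominates all the others.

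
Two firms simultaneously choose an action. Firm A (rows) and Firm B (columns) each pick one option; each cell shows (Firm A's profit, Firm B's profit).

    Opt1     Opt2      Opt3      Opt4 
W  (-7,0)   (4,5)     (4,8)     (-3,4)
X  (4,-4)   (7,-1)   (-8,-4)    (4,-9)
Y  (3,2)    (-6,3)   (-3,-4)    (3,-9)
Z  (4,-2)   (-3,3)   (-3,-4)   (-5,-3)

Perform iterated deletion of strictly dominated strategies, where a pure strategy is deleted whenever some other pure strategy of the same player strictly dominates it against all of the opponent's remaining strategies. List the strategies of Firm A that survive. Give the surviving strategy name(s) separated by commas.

Firm B's strategy Opt1 is strictly dominated by Opt2 (W: 5>0, X: -1>-4, Y: 3>2, Z: 3>-2) and is removed.
Row Z is eliminated: W beats it against every remaining column (Opt2: 4>-3, Opt3: 4>-3, Opt4: -3>-5).
For Firm B, Opt2 strictly dominates Opt4 on the remaining rows (W: 5>4, X: -1>-9, Y: 3>-9); eliminate Opt4.
Firm A's strategy Y is strictly dominated by W (Opt2: 4>-6, Opt3: 4>-3) and is removed.
Among the remaining strategies, none is strictly dominated by another pure strategy of the same player, so the elimination stops.
Surviving strategies — Firm A: {W, X}; Firm B: {Opt2, Opt3}.

W, X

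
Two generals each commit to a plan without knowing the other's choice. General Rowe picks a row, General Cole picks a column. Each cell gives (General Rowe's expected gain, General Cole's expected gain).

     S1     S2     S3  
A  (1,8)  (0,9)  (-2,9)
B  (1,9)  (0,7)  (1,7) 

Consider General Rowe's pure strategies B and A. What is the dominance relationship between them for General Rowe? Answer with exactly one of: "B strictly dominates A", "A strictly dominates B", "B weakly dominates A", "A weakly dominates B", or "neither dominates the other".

B weakly dominates A

B's payoffs vs A's, by General Cole's action — S1: 1=1, S2: 0=0, S3: 1>-2.
B is at least as good everywhere and strictly better somewhere (tied only at S1, S2), so B weakly but not strictly dominates A.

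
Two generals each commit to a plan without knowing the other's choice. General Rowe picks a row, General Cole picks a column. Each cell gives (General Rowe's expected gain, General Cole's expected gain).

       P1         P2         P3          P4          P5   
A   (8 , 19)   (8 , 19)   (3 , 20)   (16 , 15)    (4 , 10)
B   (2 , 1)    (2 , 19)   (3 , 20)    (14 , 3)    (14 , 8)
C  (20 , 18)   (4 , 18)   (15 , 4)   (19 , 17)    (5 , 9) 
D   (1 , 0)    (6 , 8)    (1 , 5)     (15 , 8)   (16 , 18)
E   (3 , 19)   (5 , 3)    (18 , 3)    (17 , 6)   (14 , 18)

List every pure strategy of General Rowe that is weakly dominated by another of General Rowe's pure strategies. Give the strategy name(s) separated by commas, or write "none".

B

Nothing dominates A: B at P1 (8>2); C at P2 (8>4); D at P1 (8>1); E at P1 (8>3).
E weakly dominates B — P1: 3>2, P2: 5>2, P3: 18>3, P4: 17>14, P5: 14=14.
C: no other strategy beats it everywhere (A at P1 (20>8); B at P1 (20>2); D at P1 (20>1); E at P1 (20>3)).
D: no other strategy beats it everywhere (A at P5 (16>4); B at P2 (6>2); C at P2 (6>4); E at P2 (6>5)).
E is not dominated — it holds its own against A at P3 (18>3); B at P1 (3>2); C at P2 (5>4); D at P1 (3>1).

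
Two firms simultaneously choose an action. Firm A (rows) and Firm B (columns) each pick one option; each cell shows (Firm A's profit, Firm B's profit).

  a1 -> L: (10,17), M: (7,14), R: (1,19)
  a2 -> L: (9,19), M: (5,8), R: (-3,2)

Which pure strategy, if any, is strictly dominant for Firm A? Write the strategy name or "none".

a1

a1 vs a2: L: 10>9, M: 7>5, R: 1>-3.
a1 strictly beats every other strategy against every opponent action, so it is strictly dominant.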